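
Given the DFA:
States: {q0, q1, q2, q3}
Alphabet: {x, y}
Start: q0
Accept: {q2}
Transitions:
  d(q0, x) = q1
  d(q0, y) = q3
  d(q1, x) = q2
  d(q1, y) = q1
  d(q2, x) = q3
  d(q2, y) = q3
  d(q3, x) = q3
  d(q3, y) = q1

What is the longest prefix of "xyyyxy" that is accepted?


Run the DFA, marking each prefix where the state is accepting:
  "" -> q0 [reject]
  "x" -> q1 [reject]
  "xy" -> q1 [reject]
  "xyy" -> q1 [reject]
  "xyyy" -> q1 [reject]
  "xyyyx" -> q2 [accept]
  "xyyyxy" -> q3 [reject]

"xyyyx"


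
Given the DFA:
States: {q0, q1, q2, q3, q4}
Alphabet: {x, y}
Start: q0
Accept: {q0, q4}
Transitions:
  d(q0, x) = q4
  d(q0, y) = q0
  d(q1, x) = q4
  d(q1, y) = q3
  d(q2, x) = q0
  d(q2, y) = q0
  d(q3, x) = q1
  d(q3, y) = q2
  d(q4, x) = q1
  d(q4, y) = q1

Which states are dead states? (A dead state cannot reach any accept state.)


Forward reachability from each state:
  q0 -> reaches accept state q0 (live)
  q1 -> reaches accept state q0 (live)
  q2 -> reaches accept state q0 (live)
  q3 -> reaches accept state q0 (live)
  q4 -> reaches accept state q0 (live)

None (all states can reach an accept state)


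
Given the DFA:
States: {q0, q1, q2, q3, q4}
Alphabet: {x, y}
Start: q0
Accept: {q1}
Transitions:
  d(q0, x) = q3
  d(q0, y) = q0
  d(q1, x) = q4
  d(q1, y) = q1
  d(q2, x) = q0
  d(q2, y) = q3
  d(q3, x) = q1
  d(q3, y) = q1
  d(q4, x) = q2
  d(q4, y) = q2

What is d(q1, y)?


Looking up transition d(q1, y)

q1


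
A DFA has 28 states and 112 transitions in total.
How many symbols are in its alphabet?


Each state has exactly one transition per symbol.
|alphabet| = transitions / states = 112 / 28 = 4

4


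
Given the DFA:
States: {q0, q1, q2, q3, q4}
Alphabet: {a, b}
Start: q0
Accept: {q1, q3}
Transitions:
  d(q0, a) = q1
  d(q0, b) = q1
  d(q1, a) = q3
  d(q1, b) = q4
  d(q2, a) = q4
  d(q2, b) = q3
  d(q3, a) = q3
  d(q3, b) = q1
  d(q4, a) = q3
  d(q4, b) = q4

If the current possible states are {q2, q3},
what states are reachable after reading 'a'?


Apply transition on 'a' from each current state:
  d(q2, a) = q4
  d(q3, a) = q3

{q3, q4}


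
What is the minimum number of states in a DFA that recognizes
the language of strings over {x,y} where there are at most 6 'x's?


States: count = 0, 1, ..., 6 (all accepting; 7 states), plus a dead state for count > 6.
Total: 7 + 1 = 8.

8


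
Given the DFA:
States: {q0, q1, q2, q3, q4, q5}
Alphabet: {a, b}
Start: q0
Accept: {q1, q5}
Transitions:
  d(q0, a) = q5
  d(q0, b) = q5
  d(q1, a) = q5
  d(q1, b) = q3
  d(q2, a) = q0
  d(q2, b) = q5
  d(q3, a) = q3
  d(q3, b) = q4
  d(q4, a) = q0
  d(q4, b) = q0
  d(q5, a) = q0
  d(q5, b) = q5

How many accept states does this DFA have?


Accept states listed: {q1, q5}
Counting: q1(1) q5(2)

2


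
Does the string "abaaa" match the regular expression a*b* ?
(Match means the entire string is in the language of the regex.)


|string| = 5; first = 'a'; last = 'a'

No, "abaaa" does not match a*b*


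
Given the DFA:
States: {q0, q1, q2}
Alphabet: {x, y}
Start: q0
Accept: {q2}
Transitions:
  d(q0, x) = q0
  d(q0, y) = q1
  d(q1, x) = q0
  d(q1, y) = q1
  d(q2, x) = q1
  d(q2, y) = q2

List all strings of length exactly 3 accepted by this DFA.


All strings of length 3: 8 total
Accepted: 0

None


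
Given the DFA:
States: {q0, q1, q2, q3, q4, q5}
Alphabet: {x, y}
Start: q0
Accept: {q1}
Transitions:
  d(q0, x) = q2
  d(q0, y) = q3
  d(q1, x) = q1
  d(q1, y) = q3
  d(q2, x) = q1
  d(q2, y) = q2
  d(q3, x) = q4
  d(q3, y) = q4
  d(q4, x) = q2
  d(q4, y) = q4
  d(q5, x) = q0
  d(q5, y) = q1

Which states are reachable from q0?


BFS from q0:
  layer 0: {q0}
  layer 1: {q2, q3}
  layer 2: {q1, q4}

{q0, q1, q2, q3, q4}


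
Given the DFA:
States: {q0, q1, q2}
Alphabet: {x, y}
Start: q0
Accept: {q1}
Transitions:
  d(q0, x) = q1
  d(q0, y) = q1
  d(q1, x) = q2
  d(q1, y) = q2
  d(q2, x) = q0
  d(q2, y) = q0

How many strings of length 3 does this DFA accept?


Enumerating all length-3 strings:
  "xxx" -> q0 [reject]
  "xxy" -> q0 [reject]
  "xyx" -> q0 [reject]
  "xyy" -> q0 [reject]
  "yxx" -> q0 [reject]
  "yxy" -> q0 [reject]
  "yyx" -> q0 [reject]
  "yyy" -> q0 [reject]

0 out of 8


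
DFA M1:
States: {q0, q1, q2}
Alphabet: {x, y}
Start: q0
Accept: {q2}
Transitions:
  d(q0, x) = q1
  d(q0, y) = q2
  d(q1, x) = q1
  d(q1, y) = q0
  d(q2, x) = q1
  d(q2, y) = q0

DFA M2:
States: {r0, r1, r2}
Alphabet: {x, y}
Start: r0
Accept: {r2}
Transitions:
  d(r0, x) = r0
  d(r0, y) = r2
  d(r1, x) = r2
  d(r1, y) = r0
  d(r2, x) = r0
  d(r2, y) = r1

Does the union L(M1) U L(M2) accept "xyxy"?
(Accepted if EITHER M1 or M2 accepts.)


M1: final=q0 accepted=False
M2: final=r2 accepted=True

Yes, union accepts


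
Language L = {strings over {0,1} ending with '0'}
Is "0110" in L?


last symbol = '0'

Yes, "0110" is in L


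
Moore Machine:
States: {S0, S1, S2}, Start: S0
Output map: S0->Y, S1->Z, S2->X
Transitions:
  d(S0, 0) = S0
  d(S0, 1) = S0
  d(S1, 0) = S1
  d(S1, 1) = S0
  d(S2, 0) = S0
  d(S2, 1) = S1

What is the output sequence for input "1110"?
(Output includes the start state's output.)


Start: S0 (output Y)
  --1--> S0 (output Y)
  --1--> S0 (output Y)
  --1--> S0 (output Y)
  --0--> S0 (output Y)

"YYYYY"


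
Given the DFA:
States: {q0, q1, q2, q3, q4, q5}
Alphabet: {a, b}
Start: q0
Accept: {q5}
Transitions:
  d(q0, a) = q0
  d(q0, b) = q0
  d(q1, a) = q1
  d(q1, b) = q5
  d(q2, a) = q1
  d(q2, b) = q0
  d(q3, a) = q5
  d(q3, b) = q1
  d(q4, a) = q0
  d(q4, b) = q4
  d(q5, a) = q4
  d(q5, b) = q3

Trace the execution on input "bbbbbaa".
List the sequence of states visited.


Input: bbbbbaa
d(q0, b) = q0
d(q0, b) = q0
d(q0, b) = q0
d(q0, b) = q0
d(q0, b) = q0
d(q0, a) = q0
d(q0, a) = q0


q0 -> q0 -> q0 -> q0 -> q0 -> q0 -> q0 -> q0


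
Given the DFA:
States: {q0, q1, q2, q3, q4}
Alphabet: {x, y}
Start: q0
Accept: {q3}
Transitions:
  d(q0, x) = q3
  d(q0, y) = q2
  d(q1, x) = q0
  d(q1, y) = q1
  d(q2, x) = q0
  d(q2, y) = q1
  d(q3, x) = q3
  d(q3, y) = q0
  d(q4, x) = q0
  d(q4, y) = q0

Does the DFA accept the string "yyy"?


Trace: q0 -> q2 -> q1 -> q1
Final state: q1
Accept states: {q3}

No, rejected (final state q1 is not an accept state)


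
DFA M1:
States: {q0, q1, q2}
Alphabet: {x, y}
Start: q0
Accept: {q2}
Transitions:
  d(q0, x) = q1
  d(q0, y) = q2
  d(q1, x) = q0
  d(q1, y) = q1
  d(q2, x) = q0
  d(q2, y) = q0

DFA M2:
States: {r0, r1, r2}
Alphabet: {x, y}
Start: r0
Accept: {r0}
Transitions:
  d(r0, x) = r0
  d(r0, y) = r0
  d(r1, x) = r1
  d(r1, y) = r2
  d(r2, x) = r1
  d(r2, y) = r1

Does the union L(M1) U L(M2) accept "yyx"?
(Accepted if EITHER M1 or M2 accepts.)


M1: final=q1 accepted=False
M2: final=r0 accepted=True

Yes, union accepts


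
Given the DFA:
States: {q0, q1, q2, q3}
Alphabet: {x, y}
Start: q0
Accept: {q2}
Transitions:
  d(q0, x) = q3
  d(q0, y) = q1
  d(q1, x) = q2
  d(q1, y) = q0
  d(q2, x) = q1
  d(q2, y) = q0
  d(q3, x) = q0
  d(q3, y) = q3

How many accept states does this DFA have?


Accept states listed: {q2}
Counting: q2(1)

1


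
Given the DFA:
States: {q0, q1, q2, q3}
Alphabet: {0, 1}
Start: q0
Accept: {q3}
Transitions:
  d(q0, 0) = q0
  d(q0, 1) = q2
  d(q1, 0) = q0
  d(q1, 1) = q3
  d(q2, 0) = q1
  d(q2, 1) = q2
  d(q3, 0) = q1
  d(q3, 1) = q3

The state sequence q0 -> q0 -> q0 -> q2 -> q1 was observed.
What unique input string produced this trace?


Trace back each transition to find the symbol:
  q0 --[0]--> q0
  q0 --[0]--> q0
  q0 --[1]--> q2
  q2 --[0]--> q1

"0010"


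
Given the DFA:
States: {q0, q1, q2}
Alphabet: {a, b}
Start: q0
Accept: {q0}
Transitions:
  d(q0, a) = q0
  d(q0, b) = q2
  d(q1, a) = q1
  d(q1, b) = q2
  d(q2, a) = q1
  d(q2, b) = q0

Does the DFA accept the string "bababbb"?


Trace: q0 -> q2 -> q1 -> q2 -> q1 -> q2 -> q0 -> q2
Final state: q2
Accept states: {q0}

No, rejected (final state q2 is not an accept state)


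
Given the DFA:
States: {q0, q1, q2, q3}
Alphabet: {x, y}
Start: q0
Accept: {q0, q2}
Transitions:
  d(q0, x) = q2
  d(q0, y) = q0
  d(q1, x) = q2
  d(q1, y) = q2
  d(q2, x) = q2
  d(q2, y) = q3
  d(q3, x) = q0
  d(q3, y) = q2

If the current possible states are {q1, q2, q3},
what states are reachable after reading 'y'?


Apply transition on 'y' from each current state:
  d(q1, y) = q2
  d(q2, y) = q3
  d(q3, y) = q2

{q2, q3}


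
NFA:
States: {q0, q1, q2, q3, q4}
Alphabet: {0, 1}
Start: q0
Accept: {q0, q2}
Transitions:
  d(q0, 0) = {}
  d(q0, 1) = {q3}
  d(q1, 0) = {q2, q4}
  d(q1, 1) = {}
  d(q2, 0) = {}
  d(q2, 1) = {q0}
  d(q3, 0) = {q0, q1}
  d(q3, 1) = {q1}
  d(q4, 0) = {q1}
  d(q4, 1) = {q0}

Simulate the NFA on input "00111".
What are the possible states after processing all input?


Start: {q0}
  --0--> {}
  --0--> {}
  --1--> {}
  --1--> {}
  --1--> {}

{} (empty set, no valid transitions)


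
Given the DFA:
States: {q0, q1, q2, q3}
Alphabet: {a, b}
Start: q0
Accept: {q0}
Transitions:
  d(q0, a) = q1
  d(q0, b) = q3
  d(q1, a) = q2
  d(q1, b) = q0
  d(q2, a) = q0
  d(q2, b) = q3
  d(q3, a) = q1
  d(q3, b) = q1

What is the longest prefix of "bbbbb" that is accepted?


Run the DFA, marking each prefix where the state is accepting:
  "" -> q0 [accept]
  "b" -> q3 [reject]
  "bb" -> q1 [reject]
  "bbb" -> q0 [accept]
  "bbbb" -> q3 [reject]
  "bbbbb" -> q1 [reject]

"bbb"


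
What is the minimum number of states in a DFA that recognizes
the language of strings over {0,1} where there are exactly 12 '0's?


States: count = 0, 1, ..., 12 (that's 13 states), plus a dead state for count > 12.
Total: 13 + 1 = 14. Accept = count-12 state.

14


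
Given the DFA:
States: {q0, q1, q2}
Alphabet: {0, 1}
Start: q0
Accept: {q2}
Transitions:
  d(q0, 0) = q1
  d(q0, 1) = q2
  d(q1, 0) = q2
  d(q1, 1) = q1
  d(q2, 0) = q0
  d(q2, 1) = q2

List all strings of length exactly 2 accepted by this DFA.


All strings of length 2: 4 total
Accepted: 2

"00", "11"


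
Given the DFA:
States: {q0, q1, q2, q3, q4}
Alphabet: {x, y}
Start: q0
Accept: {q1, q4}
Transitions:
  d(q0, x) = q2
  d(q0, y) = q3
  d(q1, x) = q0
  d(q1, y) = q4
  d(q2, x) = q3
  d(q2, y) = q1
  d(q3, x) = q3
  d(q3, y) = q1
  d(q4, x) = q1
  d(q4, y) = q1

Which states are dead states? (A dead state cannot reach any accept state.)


Forward reachability from each state:
  q0 -> reaches accept state q1 (live)
  q1 -> reaches accept state q1 (live)
  q2 -> reaches accept state q1 (live)
  q3 -> reaches accept state q1 (live)
  q4 -> reaches accept state q1 (live)

None (all states can reach an accept state)


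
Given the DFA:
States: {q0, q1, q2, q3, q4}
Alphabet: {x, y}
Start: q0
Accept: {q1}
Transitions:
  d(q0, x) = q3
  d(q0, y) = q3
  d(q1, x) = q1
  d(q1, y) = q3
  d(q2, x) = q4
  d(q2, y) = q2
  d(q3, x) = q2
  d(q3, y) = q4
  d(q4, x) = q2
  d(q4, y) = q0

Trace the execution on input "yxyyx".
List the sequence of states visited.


Input: yxyyx
d(q0, y) = q3
d(q3, x) = q2
d(q2, y) = q2
d(q2, y) = q2
d(q2, x) = q4


q0 -> q3 -> q2 -> q2 -> q2 -> q4


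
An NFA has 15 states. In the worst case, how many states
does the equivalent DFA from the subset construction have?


Subset construction: one DFA state per subset of NFA states.
2^15 = 32768

32768


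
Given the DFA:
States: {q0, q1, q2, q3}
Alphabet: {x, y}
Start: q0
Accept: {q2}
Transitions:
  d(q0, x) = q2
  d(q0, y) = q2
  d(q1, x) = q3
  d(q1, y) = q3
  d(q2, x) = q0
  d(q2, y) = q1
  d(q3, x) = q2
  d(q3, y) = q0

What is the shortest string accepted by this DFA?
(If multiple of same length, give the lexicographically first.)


BFS by string length (lex-first path to each state shown):
  len 0: q0<-""
  len 1: q2<-"x"
Found accept state at length 1.

"x"


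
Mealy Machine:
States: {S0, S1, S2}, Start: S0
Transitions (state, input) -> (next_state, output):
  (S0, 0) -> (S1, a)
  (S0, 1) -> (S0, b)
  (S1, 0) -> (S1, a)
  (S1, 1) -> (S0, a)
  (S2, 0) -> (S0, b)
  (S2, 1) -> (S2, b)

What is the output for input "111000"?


Step-by-step:
  (S0, 1) -> (S0, b)
  (S0, 1) -> (S0, b)
  (S0, 1) -> (S0, b)
  (S0, 0) -> (S1, a)
  (S1, 0) -> (S1, a)
  (S1, 0) -> (S1, a)

"bbbaaa"


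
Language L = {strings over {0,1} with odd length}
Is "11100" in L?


length = 5; 5 mod 2 = 1

Yes, "11100" is in L


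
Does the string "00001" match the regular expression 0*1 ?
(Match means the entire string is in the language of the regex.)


|string| = 5; first = '0'; last = '1'

Yes, "00001" matches 0*1


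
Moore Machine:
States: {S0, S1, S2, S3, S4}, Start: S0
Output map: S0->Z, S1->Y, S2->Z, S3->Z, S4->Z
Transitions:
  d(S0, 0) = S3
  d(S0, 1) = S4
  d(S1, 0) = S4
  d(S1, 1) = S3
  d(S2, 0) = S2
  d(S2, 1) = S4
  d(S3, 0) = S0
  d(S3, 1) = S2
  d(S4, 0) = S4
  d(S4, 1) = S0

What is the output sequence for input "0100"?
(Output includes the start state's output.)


Start: S0 (output Z)
  --0--> S3 (output Z)
  --1--> S2 (output Z)
  --0--> S2 (output Z)
  --0--> S2 (output Z)

"ZZZZZ"


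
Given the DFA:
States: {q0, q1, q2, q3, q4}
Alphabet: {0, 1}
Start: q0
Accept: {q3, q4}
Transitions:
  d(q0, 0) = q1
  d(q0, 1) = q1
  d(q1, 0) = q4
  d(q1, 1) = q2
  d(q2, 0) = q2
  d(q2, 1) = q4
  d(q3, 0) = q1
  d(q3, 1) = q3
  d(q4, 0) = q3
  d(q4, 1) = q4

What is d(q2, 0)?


Looking up transition d(q2, 0)

q2


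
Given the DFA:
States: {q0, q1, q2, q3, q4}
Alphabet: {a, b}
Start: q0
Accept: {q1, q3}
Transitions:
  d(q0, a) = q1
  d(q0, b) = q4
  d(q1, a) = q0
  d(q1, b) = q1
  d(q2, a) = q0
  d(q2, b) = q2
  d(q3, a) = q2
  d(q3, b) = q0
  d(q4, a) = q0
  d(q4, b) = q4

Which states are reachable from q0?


BFS from q0:
  layer 0: {q0}
  layer 1: {q1, q4}

{q0, q1, q4}


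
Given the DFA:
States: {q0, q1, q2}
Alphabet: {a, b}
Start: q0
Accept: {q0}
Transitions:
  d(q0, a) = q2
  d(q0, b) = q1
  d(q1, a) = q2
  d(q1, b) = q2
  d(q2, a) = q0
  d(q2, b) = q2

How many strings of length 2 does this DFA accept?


Enumerating all length-2 strings:
  "aa" -> q0 [accept]
  "ab" -> q2 [reject]
  "ba" -> q2 [reject]
  "bb" -> q2 [reject]

1 out of 4


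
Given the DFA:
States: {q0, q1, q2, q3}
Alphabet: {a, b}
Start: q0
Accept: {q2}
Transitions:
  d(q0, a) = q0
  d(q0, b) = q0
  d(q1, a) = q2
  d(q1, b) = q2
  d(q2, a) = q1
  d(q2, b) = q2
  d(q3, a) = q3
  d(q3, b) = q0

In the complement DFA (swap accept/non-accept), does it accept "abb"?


Trace: q0 -> q0 -> q0 -> q0
Final: q0
Original accept: {q2}
Complement: q0 is not in original accept

Yes, complement accepts (original rejects)


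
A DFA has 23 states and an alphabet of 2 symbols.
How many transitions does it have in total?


Each state has exactly one transition per symbol.
23 * 2 = 46

46


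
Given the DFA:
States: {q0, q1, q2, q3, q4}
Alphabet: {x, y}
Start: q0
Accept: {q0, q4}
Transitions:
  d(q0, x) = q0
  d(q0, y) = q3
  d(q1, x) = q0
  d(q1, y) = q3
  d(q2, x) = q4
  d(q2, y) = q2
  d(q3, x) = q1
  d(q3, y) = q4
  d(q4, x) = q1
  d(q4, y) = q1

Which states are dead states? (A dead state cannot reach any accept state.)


Forward reachability from each state:
  q0 -> reaches accept state q0 (live)
  q1 -> reaches accept state q0 (live)
  q2 -> reaches accept state q0 (live)
  q3 -> reaches accept state q0 (live)
  q4 -> reaches accept state q0 (live)

None (all states can reach an accept state)


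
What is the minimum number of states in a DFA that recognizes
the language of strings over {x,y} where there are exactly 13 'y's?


States: count = 0, 1, ..., 13 (that's 14 states), plus a dead state for count > 13.
Total: 14 + 1 = 15. Accept = count-13 state.

15


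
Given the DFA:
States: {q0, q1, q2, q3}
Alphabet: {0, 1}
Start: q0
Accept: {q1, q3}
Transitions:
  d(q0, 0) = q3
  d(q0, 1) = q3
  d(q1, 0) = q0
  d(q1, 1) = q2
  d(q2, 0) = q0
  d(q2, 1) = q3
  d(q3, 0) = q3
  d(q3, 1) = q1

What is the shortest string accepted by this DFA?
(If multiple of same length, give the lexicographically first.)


BFS by string length (lex-first path to each state shown):
  len 0: q0<-""
  len 1: q3<-"0"
Found accept state at length 1.

"0"


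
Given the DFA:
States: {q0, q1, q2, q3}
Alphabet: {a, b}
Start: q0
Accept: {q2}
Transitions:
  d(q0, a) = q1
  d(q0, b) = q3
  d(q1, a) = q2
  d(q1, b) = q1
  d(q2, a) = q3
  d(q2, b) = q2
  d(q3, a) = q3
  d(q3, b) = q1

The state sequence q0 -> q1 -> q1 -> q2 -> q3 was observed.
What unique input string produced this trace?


Trace back each transition to find the symbol:
  q0 --[a]--> q1
  q1 --[b]--> q1
  q1 --[a]--> q2
  q2 --[a]--> q3

"abaa"


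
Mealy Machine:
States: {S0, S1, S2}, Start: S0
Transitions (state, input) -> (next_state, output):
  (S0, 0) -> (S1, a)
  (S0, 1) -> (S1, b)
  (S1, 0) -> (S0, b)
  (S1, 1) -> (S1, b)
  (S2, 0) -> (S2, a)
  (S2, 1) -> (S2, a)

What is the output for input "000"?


Step-by-step:
  (S0, 0) -> (S1, a)
  (S1, 0) -> (S0, b)
  (S0, 0) -> (S1, a)

"aba"


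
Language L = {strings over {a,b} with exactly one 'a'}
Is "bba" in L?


count('a') = 1

Yes, "bba" is in L


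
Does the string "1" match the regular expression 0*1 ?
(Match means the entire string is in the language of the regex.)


|string| = 1; first = '1'; last = '1'

Yes, "1" matches 0*1


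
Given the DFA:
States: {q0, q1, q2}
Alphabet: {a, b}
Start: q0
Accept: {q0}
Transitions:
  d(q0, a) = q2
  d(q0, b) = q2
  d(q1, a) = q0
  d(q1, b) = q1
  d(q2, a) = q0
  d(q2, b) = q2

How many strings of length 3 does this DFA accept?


Enumerating all length-3 strings:
  "aaa" -> q2 [reject]
  "aab" -> q2 [reject]
  "aba" -> q0 [accept]
  "abb" -> q2 [reject]
  "baa" -> q2 [reject]
  "bab" -> q2 [reject]
  "bba" -> q0 [accept]
  "bbb" -> q2 [reject]

2 out of 8


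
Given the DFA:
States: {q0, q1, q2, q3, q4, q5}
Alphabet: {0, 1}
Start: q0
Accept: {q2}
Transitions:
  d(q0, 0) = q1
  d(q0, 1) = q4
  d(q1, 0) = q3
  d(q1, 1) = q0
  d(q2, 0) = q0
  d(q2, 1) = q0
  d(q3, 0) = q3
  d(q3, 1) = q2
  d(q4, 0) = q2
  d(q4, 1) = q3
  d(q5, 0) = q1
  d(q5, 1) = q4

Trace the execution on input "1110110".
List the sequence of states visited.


Input: 1110110
d(q0, 1) = q4
d(q4, 1) = q3
d(q3, 1) = q2
d(q2, 0) = q0
d(q0, 1) = q4
d(q4, 1) = q3
d(q3, 0) = q3


q0 -> q4 -> q3 -> q2 -> q0 -> q4 -> q3 -> q3


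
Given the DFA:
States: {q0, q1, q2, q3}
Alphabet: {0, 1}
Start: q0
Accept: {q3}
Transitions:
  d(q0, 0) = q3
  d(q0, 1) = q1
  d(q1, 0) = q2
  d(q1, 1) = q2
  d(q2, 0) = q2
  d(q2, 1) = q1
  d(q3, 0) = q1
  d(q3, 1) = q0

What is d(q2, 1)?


Looking up transition d(q2, 1)

q1


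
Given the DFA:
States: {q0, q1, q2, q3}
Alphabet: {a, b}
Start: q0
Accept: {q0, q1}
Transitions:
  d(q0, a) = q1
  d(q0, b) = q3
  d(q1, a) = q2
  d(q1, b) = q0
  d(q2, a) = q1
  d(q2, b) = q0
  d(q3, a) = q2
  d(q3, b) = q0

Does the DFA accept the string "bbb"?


Trace: q0 -> q3 -> q0 -> q3
Final state: q3
Accept states: {q0, q1}

No, rejected (final state q3 is not an accept state)


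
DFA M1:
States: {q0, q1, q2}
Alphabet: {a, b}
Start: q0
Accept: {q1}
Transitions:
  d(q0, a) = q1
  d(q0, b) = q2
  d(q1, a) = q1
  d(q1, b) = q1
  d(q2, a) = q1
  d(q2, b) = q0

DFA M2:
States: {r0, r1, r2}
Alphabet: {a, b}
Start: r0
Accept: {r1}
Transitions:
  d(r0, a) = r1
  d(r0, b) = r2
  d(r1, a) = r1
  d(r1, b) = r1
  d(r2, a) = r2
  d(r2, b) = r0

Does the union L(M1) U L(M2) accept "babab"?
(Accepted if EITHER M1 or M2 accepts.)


M1: final=q1 accepted=True
M2: final=r1 accepted=True

Yes, union accepts


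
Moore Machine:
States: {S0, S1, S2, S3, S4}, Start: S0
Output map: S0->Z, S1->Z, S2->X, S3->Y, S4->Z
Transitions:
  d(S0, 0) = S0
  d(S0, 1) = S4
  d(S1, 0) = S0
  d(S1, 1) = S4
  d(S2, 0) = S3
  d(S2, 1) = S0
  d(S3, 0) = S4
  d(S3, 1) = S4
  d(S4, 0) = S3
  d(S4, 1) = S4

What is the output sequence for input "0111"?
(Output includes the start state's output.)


Start: S0 (output Z)
  --0--> S0 (output Z)
  --1--> S4 (output Z)
  --1--> S4 (output Z)
  --1--> S4 (output Z)

"ZZZZZ"


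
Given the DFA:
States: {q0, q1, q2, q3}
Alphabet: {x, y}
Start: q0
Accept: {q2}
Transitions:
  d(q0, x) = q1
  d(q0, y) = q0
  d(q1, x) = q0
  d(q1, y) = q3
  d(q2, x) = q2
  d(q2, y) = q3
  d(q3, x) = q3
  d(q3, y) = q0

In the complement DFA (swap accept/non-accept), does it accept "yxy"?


Trace: q0 -> q0 -> q1 -> q3
Final: q3
Original accept: {q2}
Complement: q3 is not in original accept

Yes, complement accepts (original rejects)


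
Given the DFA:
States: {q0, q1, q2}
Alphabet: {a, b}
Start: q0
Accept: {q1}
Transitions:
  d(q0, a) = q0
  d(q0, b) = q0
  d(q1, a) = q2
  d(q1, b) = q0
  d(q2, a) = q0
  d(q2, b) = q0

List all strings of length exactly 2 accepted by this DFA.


All strings of length 2: 4 total
Accepted: 0

None


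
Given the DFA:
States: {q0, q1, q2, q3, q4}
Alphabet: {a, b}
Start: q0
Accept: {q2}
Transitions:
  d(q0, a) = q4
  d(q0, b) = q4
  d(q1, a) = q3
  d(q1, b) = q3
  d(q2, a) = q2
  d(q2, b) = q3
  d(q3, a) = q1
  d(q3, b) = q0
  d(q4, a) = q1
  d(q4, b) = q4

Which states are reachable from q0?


BFS from q0:
  layer 0: {q0}
  layer 1: {q4}
  layer 2: {q1}
  layer 3: {q3}

{q0, q1, q3, q4}


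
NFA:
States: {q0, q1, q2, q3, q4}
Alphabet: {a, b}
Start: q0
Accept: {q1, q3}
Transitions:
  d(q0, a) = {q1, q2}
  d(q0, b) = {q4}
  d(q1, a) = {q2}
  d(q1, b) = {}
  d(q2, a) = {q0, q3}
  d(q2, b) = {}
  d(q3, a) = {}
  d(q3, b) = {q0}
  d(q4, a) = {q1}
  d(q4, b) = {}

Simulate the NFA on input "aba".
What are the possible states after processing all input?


Start: {q0}
  --a--> {q1, q2}
  --b--> {}
  --a--> {}

{} (empty set, no valid transitions)


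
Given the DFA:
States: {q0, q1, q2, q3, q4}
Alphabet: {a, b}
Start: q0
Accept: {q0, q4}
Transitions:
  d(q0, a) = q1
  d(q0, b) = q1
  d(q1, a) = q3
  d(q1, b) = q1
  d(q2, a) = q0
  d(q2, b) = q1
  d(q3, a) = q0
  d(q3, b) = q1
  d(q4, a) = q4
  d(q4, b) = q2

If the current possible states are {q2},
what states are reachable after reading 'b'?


Apply transition on 'b' from each current state:
  d(q2, b) = q1

{q1}


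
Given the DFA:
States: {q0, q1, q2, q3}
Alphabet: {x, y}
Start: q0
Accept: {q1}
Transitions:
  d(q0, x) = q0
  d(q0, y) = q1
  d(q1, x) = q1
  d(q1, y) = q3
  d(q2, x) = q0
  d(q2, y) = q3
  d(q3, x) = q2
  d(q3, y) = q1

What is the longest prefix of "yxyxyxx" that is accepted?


Run the DFA, marking each prefix where the state is accepting:
  "" -> q0 [reject]
  "y" -> q1 [accept]
  "yx" -> q1 [accept]
  "yxy" -> q3 [reject]
  "yxyx" -> q2 [reject]
  "yxyxy" -> q3 [reject]
  "yxyxyx" -> q2 [reject]
  "yxyxyxx" -> q0 [reject]

"yx"


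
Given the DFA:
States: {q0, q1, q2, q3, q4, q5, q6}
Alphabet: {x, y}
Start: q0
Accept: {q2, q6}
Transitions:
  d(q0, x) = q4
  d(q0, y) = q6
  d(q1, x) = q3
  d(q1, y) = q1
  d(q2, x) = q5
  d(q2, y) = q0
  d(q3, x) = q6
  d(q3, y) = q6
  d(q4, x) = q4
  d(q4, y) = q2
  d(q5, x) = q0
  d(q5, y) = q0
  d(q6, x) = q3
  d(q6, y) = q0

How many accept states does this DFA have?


Accept states listed: {q2, q6}
Counting: q2(1) q6(2)

2


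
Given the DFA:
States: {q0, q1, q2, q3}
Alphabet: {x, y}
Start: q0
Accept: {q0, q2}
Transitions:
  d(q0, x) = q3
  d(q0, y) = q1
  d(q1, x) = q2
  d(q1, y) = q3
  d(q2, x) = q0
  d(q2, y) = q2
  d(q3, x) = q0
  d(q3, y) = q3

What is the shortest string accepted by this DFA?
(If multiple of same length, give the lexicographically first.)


BFS by string length (lex-first path to each state shown):
  len 0: q0<-""
Found accept state at length 0.

"" (empty string)


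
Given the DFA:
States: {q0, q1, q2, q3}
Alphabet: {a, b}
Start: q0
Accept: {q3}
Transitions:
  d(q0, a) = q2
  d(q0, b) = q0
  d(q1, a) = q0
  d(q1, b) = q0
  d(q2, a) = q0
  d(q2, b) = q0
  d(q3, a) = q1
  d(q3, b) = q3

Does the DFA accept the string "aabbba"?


Trace: q0 -> q2 -> q0 -> q0 -> q0 -> q0 -> q2
Final state: q2
Accept states: {q3}

No, rejected (final state q2 is not an accept state)


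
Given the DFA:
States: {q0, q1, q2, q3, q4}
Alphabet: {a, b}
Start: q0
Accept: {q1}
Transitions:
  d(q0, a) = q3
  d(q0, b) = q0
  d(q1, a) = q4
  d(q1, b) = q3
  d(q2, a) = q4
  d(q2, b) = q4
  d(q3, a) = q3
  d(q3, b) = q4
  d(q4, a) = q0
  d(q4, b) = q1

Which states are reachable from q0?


BFS from q0:
  layer 0: {q0}
  layer 1: {q3}
  layer 2: {q4}
  layer 3: {q1}

{q0, q1, q3, q4}


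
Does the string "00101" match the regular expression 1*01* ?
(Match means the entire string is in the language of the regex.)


|string| = 5; first = '0'; last = '1'

No, "00101" does not match 1*01*


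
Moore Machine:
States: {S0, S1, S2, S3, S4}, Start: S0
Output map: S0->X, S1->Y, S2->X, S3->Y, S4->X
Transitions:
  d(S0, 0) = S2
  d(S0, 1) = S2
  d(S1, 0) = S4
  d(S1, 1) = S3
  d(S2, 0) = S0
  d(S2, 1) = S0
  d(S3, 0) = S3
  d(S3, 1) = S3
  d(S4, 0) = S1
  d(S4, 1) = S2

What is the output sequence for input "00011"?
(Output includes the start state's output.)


Start: S0 (output X)
  --0--> S2 (output X)
  --0--> S0 (output X)
  --0--> S2 (output X)
  --1--> S0 (output X)
  --1--> S2 (output X)

"XXXXXX"


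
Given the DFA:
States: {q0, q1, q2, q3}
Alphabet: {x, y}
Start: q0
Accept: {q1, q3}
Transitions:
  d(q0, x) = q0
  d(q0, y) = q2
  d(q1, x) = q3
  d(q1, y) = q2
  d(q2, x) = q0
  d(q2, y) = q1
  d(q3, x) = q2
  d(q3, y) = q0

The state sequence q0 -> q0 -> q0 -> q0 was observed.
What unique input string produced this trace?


Trace back each transition to find the symbol:
  q0 --[x]--> q0
  q0 --[x]--> q0
  q0 --[x]--> q0

"xxx"


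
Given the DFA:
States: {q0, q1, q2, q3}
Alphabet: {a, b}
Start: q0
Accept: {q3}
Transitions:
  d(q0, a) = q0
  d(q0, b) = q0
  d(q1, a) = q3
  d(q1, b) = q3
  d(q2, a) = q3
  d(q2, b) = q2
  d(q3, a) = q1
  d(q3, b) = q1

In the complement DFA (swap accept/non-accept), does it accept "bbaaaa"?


Trace: q0 -> q0 -> q0 -> q0 -> q0 -> q0 -> q0
Final: q0
Original accept: {q3}
Complement: q0 is not in original accept

Yes, complement accepts (original rejects)


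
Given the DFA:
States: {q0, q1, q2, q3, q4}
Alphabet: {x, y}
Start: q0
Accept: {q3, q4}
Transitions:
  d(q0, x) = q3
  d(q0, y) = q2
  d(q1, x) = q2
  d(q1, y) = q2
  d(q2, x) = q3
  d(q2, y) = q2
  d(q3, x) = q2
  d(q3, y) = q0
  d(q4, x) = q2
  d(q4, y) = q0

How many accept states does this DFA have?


Accept states listed: {q3, q4}
Counting: q3(1) q4(2)

2


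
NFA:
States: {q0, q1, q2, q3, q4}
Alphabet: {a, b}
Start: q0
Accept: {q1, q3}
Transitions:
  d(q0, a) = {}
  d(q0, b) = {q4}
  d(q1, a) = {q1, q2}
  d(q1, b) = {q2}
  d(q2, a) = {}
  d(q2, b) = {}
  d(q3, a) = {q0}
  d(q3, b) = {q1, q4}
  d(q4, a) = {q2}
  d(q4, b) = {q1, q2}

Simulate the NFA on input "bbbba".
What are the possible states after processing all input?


Start: {q0}
  --b--> {q4}
  --b--> {q1, q2}
  --b--> {q2}
  --b--> {}
  --a--> {}

{} (empty set, no valid transitions)


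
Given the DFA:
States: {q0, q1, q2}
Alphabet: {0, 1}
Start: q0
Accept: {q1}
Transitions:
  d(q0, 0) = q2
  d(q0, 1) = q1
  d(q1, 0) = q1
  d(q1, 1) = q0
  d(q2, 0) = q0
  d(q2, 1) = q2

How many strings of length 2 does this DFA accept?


Enumerating all length-2 strings:
  "00" -> q0 [reject]
  "01" -> q2 [reject]
  "10" -> q1 [accept]
  "11" -> q0 [reject]

1 out of 4


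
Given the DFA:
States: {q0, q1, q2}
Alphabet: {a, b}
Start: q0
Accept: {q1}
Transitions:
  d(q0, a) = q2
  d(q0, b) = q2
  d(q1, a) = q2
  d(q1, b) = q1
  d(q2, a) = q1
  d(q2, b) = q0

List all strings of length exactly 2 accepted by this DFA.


All strings of length 2: 4 total
Accepted: 2

"aa", "ba"


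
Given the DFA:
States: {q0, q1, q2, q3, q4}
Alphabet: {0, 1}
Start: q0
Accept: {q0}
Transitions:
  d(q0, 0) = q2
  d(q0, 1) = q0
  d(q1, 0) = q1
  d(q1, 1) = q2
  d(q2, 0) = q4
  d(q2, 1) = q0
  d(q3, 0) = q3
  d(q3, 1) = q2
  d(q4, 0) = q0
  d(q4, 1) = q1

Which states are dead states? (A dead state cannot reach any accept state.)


Forward reachability from each state:
  q0 -> reaches accept state q0 (live)
  q1 -> reaches accept state q0 (live)
  q2 -> reaches accept state q0 (live)
  q3 -> reaches accept state q0 (live)
  q4 -> reaches accept state q0 (live)

None (all states can reach an accept state)


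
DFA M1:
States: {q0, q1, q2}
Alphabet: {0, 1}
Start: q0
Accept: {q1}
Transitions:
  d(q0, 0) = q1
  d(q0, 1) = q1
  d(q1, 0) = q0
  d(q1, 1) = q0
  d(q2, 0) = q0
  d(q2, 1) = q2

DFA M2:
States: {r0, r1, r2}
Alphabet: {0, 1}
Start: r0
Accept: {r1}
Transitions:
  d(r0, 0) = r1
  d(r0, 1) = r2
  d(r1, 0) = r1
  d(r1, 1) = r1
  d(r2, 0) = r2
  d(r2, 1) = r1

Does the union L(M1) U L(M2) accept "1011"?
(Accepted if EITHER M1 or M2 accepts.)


M1: final=q0 accepted=False
M2: final=r1 accepted=True

Yes, union accepts


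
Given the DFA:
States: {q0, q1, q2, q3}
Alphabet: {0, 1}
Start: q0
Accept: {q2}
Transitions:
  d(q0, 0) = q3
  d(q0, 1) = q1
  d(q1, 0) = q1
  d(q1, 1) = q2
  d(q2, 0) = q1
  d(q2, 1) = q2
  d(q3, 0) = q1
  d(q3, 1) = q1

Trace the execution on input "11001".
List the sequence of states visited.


Input: 11001
d(q0, 1) = q1
d(q1, 1) = q2
d(q2, 0) = q1
d(q1, 0) = q1
d(q1, 1) = q2


q0 -> q1 -> q2 -> q1 -> q1 -> q2


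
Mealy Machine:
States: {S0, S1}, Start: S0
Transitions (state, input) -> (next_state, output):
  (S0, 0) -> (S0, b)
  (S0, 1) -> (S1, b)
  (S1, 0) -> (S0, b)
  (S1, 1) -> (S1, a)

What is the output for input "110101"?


Step-by-step:
  (S0, 1) -> (S1, b)
  (S1, 1) -> (S1, a)
  (S1, 0) -> (S0, b)
  (S0, 1) -> (S1, b)
  (S1, 0) -> (S0, b)
  (S0, 1) -> (S1, b)

"babbbb"


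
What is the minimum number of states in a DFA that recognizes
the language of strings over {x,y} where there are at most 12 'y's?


States: count = 0, 1, ..., 12 (all accepting; 13 states), plus a dead state for count > 12.
Total: 13 + 1 = 14.

14


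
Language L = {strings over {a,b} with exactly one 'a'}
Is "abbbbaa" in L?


count('a') = 3

No, "abbbbaa" is not in L


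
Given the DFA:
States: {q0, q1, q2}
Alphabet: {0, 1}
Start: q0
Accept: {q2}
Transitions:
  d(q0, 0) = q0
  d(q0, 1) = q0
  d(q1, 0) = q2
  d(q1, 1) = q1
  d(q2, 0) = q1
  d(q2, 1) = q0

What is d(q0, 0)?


Looking up transition d(q0, 0)

q0


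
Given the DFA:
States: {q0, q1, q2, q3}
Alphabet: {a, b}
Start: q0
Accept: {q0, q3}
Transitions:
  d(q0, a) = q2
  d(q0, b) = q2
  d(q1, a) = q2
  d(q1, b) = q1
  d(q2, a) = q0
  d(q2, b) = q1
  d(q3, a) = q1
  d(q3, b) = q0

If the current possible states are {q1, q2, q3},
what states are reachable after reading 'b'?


Apply transition on 'b' from each current state:
  d(q1, b) = q1
  d(q2, b) = q1
  d(q3, b) = q0

{q0, q1}


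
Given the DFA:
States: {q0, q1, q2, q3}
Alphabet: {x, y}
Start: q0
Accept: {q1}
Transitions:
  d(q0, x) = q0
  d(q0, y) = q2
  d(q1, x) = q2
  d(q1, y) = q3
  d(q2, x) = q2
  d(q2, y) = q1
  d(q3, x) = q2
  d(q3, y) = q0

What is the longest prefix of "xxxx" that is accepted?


Run the DFA, marking each prefix where the state is accepting:
  "" -> q0 [reject]
  "x" -> q0 [reject]
  "xx" -> q0 [reject]
  "xxx" -> q0 [reject]
  "xxxx" -> q0 [reject]

No prefix is accepted


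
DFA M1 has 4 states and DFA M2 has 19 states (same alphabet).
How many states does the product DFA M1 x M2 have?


Product construction pairs every M1 state with every M2 state.
4 * 19 = 76

76


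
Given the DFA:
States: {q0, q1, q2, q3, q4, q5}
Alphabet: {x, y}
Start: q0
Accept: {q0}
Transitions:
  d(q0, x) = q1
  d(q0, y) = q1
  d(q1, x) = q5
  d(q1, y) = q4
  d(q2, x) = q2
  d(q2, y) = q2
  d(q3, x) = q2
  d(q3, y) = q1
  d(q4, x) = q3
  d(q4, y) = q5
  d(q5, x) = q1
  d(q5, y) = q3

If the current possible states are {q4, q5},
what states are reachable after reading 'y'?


Apply transition on 'y' from each current state:
  d(q4, y) = q5
  d(q5, y) = q3

{q3, q5}


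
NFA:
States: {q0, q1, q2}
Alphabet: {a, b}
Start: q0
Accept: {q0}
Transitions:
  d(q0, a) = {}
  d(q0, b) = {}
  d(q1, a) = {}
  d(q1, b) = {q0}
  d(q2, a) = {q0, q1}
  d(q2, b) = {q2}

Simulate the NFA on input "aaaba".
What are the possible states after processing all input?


Start: {q0}
  --a--> {}
  --a--> {}
  --a--> {}
  --b--> {}
  --a--> {}

{} (empty set, no valid transitions)


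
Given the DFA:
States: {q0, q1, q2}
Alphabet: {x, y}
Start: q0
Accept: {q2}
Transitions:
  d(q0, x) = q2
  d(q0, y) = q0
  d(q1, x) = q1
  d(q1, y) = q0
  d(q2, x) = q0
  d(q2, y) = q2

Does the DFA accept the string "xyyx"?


Trace: q0 -> q2 -> q2 -> q2 -> q0
Final state: q0
Accept states: {q2}

No, rejected (final state q0 is not an accept state)


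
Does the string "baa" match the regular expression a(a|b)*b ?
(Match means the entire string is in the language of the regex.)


|string| = 3; first = 'b'; last = 'a'

No, "baa" does not match a(a|b)*b


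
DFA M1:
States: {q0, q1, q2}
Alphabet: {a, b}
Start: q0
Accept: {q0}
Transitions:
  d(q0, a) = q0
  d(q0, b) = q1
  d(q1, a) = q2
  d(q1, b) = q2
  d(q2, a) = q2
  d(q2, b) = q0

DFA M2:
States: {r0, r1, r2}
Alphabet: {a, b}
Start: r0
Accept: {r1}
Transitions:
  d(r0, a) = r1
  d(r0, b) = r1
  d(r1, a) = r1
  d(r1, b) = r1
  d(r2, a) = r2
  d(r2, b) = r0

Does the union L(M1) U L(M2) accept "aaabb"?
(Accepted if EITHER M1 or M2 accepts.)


M1: final=q2 accepted=False
M2: final=r1 accepted=True

Yes, union accepts


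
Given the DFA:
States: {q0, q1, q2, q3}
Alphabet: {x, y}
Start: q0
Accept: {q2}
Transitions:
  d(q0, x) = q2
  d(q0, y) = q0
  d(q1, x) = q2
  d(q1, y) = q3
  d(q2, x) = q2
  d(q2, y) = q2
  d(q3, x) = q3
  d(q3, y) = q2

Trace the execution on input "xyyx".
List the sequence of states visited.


Input: xyyx
d(q0, x) = q2
d(q2, y) = q2
d(q2, y) = q2
d(q2, x) = q2


q0 -> q2 -> q2 -> q2 -> q2


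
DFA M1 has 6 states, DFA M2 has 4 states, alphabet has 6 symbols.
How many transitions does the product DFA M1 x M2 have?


Product DFA has 6 * 4 = 24 states.
Each has 6 transitions: 24 * 6 = 144

144


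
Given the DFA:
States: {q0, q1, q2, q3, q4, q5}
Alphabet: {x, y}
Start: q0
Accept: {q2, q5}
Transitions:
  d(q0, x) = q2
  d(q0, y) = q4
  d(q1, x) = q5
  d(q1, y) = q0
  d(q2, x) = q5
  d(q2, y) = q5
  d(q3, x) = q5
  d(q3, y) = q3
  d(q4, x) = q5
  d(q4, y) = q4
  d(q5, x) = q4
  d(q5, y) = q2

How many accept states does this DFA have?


Accept states listed: {q2, q5}
Counting: q2(1) q5(2)

2


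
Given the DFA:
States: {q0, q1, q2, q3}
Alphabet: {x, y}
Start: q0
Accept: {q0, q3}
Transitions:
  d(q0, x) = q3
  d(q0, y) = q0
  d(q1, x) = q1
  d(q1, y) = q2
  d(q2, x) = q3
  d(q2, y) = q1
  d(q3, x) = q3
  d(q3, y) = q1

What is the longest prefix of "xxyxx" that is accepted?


Run the DFA, marking each prefix where the state is accepting:
  "" -> q0 [accept]
  "x" -> q3 [accept]
  "xx" -> q3 [accept]
  "xxy" -> q1 [reject]
  "xxyx" -> q1 [reject]
  "xxyxx" -> q1 [reject]

"xx"


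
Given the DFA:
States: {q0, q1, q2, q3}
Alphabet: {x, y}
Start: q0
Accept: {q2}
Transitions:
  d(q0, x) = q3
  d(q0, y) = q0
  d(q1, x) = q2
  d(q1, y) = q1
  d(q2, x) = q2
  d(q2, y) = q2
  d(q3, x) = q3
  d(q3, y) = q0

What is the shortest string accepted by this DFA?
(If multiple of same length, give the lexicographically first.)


BFS by string length (lex-first path to each state shown):
  len 0: q0<-""
  len 1: q0<-"y", q3<-"x"
  len 2: q0<-"xy", q3<-"xx"
  len 3: q0<-"xxy", q3<-"xxx"
  len 4: q0<-"xxxy", q3<-"xxxx"
  len 5: q0<-"xxxxy", q3<-"xxxxx"
  len 6: q0<-"xxxxxy", q3<-"xxxxxx"
  len 7: q0<-"xxxxxxy", q3<-"xxxxxxx"
  len 8: q0<-"xxxxxxxy", q3<-"xxxxxxxx"

No string accepted (empty language)


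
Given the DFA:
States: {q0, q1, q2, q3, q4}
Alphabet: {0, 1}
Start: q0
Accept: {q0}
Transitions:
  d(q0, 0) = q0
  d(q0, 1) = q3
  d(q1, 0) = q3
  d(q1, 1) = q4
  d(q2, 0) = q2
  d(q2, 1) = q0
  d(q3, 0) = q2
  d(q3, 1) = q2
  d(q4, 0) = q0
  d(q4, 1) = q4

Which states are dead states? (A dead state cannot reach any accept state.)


Forward reachability from each state:
  q0 -> reaches accept state q0 (live)
  q1 -> reaches accept state q0 (live)
  q2 -> reaches accept state q0 (live)
  q3 -> reaches accept state q0 (live)
  q4 -> reaches accept state q0 (live)

None (all states can reach an accept state)


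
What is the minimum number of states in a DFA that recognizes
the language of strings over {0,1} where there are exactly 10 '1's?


States: count = 0, 1, ..., 10 (that's 11 states), plus a dead state for count > 10.
Total: 11 + 1 = 12. Accept = count-10 state.

12


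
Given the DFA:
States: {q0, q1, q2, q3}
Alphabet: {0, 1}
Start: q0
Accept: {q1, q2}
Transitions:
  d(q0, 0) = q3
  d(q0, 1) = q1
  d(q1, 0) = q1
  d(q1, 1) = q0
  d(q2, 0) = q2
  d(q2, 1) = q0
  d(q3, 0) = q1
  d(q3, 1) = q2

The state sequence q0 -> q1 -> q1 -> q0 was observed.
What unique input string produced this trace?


Trace back each transition to find the symbol:
  q0 --[1]--> q1
  q1 --[0]--> q1
  q1 --[1]--> q0

"101"


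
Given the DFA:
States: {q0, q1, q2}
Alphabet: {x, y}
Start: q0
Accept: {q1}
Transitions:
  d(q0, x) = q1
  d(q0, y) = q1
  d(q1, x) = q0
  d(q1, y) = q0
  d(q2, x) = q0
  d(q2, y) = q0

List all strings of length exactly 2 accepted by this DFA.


All strings of length 2: 4 total
Accepted: 0

None


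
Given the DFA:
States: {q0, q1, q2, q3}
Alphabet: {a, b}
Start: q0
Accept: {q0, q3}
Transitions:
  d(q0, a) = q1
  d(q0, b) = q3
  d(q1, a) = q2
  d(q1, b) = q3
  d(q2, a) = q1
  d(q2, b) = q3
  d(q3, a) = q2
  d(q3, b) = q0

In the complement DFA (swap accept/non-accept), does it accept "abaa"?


Trace: q0 -> q1 -> q3 -> q2 -> q1
Final: q1
Original accept: {q0, q3}
Complement: q1 is not in original accept

Yes, complement accepts (original rejects)


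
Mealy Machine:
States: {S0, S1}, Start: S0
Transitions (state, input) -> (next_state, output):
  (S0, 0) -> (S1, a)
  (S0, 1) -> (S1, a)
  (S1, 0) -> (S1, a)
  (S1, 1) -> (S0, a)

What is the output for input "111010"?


Step-by-step:
  (S0, 1) -> (S1, a)
  (S1, 1) -> (S0, a)
  (S0, 1) -> (S1, a)
  (S1, 0) -> (S1, a)
  (S1, 1) -> (S0, a)
  (S0, 0) -> (S1, a)

"aaaaaa"


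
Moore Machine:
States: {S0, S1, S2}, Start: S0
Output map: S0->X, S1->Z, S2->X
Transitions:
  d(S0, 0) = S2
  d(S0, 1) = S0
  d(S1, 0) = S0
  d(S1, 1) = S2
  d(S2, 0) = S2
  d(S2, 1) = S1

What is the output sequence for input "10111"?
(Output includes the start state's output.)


Start: S0 (output X)
  --1--> S0 (output X)
  --0--> S2 (output X)
  --1--> S1 (output Z)
  --1--> S2 (output X)
  --1--> S1 (output Z)

"XXXZXZ"


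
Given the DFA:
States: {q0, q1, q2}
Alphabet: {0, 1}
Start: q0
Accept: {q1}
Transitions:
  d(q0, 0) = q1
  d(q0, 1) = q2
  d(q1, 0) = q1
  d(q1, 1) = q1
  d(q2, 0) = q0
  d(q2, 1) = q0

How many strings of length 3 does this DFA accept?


Enumerating all length-3 strings:
  "000" -> q1 [accept]
  "001" -> q1 [accept]
  "010" -> q1 [accept]
  "011" -> q1 [accept]
  "100" -> q1 [accept]
  "101" -> q2 [reject]
  "110" -> q1 [accept]
  "111" -> q2 [reject]

6 out of 8


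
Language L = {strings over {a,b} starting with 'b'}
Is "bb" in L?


first symbol = 'b'

Yes, "bb" is in L


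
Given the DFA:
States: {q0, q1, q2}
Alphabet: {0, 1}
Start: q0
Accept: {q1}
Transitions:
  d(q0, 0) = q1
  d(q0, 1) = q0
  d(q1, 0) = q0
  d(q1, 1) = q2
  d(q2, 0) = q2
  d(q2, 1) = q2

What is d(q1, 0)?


Looking up transition d(q1, 0)

q0


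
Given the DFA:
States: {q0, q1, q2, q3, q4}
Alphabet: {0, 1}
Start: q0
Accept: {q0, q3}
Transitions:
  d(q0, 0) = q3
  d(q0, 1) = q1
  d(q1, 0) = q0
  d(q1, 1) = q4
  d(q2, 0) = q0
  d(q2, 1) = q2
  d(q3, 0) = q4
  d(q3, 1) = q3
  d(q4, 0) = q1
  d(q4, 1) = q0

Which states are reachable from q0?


BFS from q0:
  layer 0: {q0}
  layer 1: {q1, q3}
  layer 2: {q4}

{q0, q1, q3, q4}


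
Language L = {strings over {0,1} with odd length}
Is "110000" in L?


length = 6; 6 mod 2 = 0

No, "110000" is not in L


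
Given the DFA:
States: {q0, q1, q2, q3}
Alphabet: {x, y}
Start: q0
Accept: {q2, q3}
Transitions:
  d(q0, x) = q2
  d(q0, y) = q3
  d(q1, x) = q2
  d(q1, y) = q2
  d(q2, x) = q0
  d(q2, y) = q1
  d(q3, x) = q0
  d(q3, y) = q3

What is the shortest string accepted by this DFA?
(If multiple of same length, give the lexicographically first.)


BFS by string length (lex-first path to each state shown):
  len 0: q0<-""
  len 1: q2<-"x", q3<-"y"
Found accept state at length 1.

"x"
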